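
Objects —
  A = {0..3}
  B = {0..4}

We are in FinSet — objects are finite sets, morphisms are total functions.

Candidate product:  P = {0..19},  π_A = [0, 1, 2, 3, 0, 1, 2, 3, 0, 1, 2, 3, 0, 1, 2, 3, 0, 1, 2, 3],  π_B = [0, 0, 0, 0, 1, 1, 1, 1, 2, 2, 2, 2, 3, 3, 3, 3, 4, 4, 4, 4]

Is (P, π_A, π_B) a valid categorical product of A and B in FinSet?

|A|·|B| = 4·5 = 20;  |P| = 20
Check the pairing map k ↦ (π_A(k), π_B(k)):
  0 ↦ (0,0)
  1 ↦ (1,0)
  2 ↦ (2,0)
  3 ↦ (3,0)
  4 ↦ (0,1)
  5 ↦ (1,1)
  6 ↦ (2,1)
  7 ↦ (3,1)
  8 ↦ (0,2)
  9 ↦ (1,2)
  10 ↦ (2,2)
  11 ↦ (3,2)
  12 ↦ (0,3)
  13 ↦ (1,3)
  14 ↦ (2,3)
  15 ↦ (3,3)
  16 ↦ (0,4)
  17 ↦ (1,4)
  18 ↦ (2,4)
  19 ↦ (3,4)
distinct pairs in image: 20 / 20 needed
  → bijection onto A×B; projections well-typed.

Answer: VALID PRODUCT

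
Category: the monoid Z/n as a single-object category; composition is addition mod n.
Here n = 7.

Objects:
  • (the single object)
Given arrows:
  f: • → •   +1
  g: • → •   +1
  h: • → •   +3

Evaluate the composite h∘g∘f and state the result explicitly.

Answer: +5

Trace:
  0 +1≡1 +1≡2 +3≡5  (mod 7)
⟦path⟧: +5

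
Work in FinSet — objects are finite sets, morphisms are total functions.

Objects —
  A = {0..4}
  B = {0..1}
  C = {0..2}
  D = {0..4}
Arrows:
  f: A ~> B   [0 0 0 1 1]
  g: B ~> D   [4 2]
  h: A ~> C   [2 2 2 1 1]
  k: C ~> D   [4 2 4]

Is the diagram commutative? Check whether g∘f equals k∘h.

Answer: COMMUTES

Work:
1) trace f;g:
  0 f~>0 g~>4
  1 f~>0 g~>4
  2 f~>0 g~>4
  3 f~>1 g~>2
  4 f~>1 g~>2
  ⟦path⟧₁ = [4 4 4 2 2]
2) trace h;k:
  0 h~>2 k~>4
  1 h~>2 k~>4
  2 h~>2 k~>4
  3 h~>1 k~>2
  4 h~>1 k~>2
  ⟦path⟧₂ = [4 4 4 2 2]
Equal? equal; square commutes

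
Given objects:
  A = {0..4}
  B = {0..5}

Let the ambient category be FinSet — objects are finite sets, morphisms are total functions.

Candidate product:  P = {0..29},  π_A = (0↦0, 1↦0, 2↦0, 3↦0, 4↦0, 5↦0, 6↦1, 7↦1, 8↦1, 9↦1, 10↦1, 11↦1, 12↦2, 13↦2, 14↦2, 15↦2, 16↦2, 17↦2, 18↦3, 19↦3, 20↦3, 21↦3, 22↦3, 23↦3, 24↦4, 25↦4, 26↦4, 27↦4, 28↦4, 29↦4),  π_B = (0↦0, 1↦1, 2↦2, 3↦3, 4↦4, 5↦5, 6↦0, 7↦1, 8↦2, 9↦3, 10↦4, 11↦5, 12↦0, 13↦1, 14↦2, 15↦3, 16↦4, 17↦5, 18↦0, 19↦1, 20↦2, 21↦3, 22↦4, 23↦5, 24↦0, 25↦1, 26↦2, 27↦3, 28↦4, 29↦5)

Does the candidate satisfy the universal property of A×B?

Answer: VALID PRODUCT

Derivation:
|A|·|B| = 5·6 = 30;  |P| = 30
Check the pairing map k ↦ (π_A(k), π_B(k)):
  0 ↦ (0,0)
  1 ↦ (0,1)
  2 ↦ (0,2)
  3 ↦ (0,3)
  4 ↦ (0,4)
  5 ↦ (0,5)
  6 ↦ (1,0)
  7 ↦ (1,1)
  8 ↦ (1,2)
  9 ↦ (1,3)
  10 ↦ (1,4)
  11 ↦ (1,5)
  12 ↦ (2,0)
  13 ↦ (2,1)
  14 ↦ (2,2)
  15 ↦ (2,3)
  16 ↦ (2,4)
  17 ↦ (2,5)
  18 ↦ (3,0)
  19 ↦ (3,1)
  20 ↦ (3,2)
  21 ↦ (3,3)
  22 ↦ (3,4)
  23 ↦ (3,5)
  24 ↦ (4,0)
  25 ↦ (4,1)
  26 ↦ (4,2)
  27 ↦ (4,3)
  28 ↦ (4,4)
  29 ↦ (4,5)
distinct pairs in image: 30 / 30 needed
  → bijection onto A×B; projections well-typed.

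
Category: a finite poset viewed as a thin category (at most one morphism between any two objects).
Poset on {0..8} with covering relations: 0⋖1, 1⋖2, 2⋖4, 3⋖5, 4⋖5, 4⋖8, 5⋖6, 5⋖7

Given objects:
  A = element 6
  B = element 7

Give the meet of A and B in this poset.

Answer: A∧B = 5

Work:
{x : x⊑A ∧ x⊑B} = {0,1,2,3,4,5}  (A=6, B=7)
  0 ⊑ 5
  1 ⊑ 5
  2 ⊑ 5
  3 ⊑ 5
  4 ⊑ 5
  5 ⊑ 5
glb = 5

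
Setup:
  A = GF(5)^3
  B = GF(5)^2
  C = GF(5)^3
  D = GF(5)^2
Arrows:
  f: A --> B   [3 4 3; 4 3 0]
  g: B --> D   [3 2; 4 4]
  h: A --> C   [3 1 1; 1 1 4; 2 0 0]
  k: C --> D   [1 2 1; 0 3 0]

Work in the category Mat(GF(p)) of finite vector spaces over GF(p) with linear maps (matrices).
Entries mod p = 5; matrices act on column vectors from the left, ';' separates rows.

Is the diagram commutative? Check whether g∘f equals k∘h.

Path 1 = f;g:
  e0=[1,0,0] f-->[3,4] g-->[2,3]
  e1=[0,1,0] f-->[4,3] g-->[3,3]
  e2=[0,0,1] f-->[3,0] g-->[4,2]
  result₁ = [2 3 4; 3 3 2]
Path 2 = h;k:
  e0=[1,0,0] h-->[3,1,2] k-->[2,3]
  e1=[0,1,0] h-->[1,1,0] k-->[3,3]
  e2=[0,0,1] h-->[1,4,0] k-->[4,2]
  result₂ = [2 3 4; 3 3 2]
Equal? same morphism ✓

Answer: COMMUTES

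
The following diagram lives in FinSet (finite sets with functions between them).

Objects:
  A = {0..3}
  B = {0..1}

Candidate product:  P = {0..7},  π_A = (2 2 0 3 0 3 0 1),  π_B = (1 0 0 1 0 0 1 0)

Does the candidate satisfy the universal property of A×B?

Answer: NOT A VALID PRODUCT — duplicate pair at indices 2,4

Derivation:
|A|·|B| = 4·2 = 8;  |P| = 8
Check the pairing map k ↦ (π_A(k), π_B(k)):
  0 : (2,1)
  1 : (2,0)
  2 : (0,0)
  3 : (3,1)
  4 : (0,0)  ✗ repeats pair of k=2
  5 : (3,0)
  6 : (0,1)
  7 : (1,0)
distinct pairs in image: 7 / 8 needed
  → (0,0) hit at k=2 and k=4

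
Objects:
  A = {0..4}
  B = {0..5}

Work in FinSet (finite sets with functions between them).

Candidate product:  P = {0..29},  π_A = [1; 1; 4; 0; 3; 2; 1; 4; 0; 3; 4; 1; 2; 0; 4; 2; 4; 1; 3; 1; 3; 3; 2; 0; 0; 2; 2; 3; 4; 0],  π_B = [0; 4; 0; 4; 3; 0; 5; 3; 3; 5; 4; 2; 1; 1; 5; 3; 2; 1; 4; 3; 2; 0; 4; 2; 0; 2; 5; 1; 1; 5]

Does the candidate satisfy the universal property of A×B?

Answer: VALID PRODUCT

Trace:
|A|·|B| = 5·6 = 30;  |P| = 30
Check the pairing map k ↦ (π_A(k), π_B(k)):
  0 ↦ (1,0)
  1 ↦ (1,4)
  2 ↦ (4,0)
  3 ↦ (0,4)
  4 ↦ (3,3)
  5 ↦ (2,0)
  6 ↦ (1,5)
  7 ↦ (4,3)
  8 ↦ (0,3)
  9 ↦ (3,5)
  10 ↦ (4,4)
  11 ↦ (1,2)
  12 ↦ (2,1)
  13 ↦ (0,1)
  14 ↦ (4,5)
  15 ↦ (2,3)
  16 ↦ (4,2)
  17 ↦ (1,1)
  18 ↦ (3,4)
  19 ↦ (1,3)
  20 ↦ (3,2)
  21 ↦ (3,0)
  22 ↦ (2,4)
  23 ↦ (0,2)
  24 ↦ (0,0)
  25 ↦ (2,2)
  26 ↦ (2,5)
  27 ↦ (3,1)
  28 ↦ (4,1)
  29 ↦ (0,5)
distinct pairs in image: 30 / 30 needed
  → bijection onto A×B; projections well-typed.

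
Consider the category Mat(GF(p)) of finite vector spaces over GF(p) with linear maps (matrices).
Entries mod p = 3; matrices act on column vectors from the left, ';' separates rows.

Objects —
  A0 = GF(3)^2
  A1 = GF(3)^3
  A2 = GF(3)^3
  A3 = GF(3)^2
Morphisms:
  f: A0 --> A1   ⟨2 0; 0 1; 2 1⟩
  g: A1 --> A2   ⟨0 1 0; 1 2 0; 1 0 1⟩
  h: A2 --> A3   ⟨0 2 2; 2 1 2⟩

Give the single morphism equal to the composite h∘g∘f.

  e0=⟨1,0⟩ f-->⟨2,0,2⟩ g-->⟨0,2,1⟩ h-->⟨0,1⟩
  e1=⟨0,1⟩ f-->⟨0,1,1⟩ g-->⟨1,2,1⟩ h-->⟨0,0⟩
result: ⟨0 0; 1 0⟩

Answer: ⟨0 0; 1 0⟩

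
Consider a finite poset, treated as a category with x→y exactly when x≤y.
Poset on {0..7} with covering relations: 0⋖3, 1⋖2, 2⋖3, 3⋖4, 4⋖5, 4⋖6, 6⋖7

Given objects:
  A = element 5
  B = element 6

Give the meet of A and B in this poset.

Answer: A∧B = 4

Trace:
Lower bounds of A=5 and B=6: {0,1,2,3,4}
  0 <= 4
  1 <= 4
  2 <= 4
  3 <= 4
  4 <= 4
glb = 4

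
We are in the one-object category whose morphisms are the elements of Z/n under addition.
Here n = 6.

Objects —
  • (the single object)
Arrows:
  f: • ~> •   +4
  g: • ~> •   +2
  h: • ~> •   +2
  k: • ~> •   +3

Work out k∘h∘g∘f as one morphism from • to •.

Answer: +5

Derivation:
  0 +4≡4 +2≡0 +2≡2 +3≡5  (mod 6)
⟦path⟧: +5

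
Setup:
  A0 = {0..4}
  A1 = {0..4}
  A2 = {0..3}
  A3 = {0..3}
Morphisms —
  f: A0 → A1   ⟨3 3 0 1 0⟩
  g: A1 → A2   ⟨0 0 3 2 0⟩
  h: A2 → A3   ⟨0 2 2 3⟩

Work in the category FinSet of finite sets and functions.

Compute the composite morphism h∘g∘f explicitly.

Answer: ⟨2 2 0 0 0⟩

Work:
  0 f→3 g→2 h→2
  1 f→3 g→2 h→2
  2 f→0 g→0 h→0
  3 f→1 g→0 h→0
  4 f→0 g→0 h→0
result: ⟨2 2 0 0 0⟩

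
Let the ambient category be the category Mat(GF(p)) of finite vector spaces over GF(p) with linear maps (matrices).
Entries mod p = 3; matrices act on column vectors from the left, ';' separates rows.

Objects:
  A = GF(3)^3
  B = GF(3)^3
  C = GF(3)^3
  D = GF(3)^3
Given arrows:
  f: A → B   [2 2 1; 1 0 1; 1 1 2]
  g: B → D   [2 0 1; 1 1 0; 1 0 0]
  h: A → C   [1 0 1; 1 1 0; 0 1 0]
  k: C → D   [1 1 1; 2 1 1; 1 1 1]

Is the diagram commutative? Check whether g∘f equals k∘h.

Path 1 = f;g:
  e0=(1,0,0) f→(2,1,1) g→(2,0,2)
  e1=(0,1,0) f→(2,0,1) g→(2,2,2)
  e2=(0,0,1) f→(1,1,2) g→(1,2,1)
  result₁ = [2 2 1; 0 2 2; 2 2 1]
Path 2 = h;k:
  e0=(1,0,0) h→(1,1,0) k→(2,0,2)
  e1=(0,1,0) h→(0,1,1) k→(2,2,2)
  e2=(0,0,1) h→(1,0,0) k→(1,2,1)
  result₂ = [2 2 1; 0 2 2; 2 2 1]
Equal? same morphism ✓

Answer: COMMUTES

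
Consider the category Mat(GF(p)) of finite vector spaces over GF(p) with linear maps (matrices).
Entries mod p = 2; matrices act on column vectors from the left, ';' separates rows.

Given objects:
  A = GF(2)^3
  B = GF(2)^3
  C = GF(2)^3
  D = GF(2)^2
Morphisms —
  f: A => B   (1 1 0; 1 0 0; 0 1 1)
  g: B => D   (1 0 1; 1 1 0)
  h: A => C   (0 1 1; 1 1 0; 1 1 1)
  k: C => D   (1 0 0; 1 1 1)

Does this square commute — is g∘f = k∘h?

Path 1 = f;g:
  e0=(1,0,0) f=>(1,1,0) g=>(1,0)
  e1=(0,1,0) f=>(1,0,1) g=>(0,1)
  e2=(0,0,1) f=>(0,0,1) g=>(1,0)
  ⟦path⟧₁ = (1 0 1; 0 1 0)
Path 2 = h;k:
  e0=(1,0,0) h=>(0,1,1) k=>(0,0)
  e1=(0,1,0) h=>(1,1,1) k=>(1,1)
  e2=(0,0,1) h=>(1,0,1) k=>(1,0)
  ⟦path⟧₂ = (0 1 1; 0 1 0)
Equal? differ; not commutative

Answer: DOES NOT COMMUTE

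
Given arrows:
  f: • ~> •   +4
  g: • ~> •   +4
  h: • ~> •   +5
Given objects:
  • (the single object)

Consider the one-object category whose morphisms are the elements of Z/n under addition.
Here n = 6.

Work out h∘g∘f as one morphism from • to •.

Answer: +1

Derivation:
  0 +4≡4 +4≡2 +5≡1  (mod 6)
⟦path⟧: +1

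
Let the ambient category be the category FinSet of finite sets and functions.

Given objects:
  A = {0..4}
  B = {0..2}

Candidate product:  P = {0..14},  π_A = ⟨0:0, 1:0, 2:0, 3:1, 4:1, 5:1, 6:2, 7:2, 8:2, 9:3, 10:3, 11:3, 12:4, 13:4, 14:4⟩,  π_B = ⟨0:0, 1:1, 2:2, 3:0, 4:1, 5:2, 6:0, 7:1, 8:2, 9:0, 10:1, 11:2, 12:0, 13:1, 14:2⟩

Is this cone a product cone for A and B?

Answer: VALID PRODUCT

Work:
|A|·|B| = 5·3 = 15;  |P| = 15
Check the pairing map k ↦ (π_A(k), π_B(k)):
  0 : (0,0)
  1 : (0,1)
  2 : (0,2)
  3 : (1,0)
  4 : (1,1)
  5 : (1,2)
  6 : (2,0)
  7 : (2,1)
  8 : (2,2)
  9 : (3,0)
  10 : (3,1)
  11 : (3,2)
  12 : (4,0)
  13 : (4,1)
  14 : (4,2)
distinct pairs in image: 15 / 15 needed
  → bijection onto A×B; projections well-typed.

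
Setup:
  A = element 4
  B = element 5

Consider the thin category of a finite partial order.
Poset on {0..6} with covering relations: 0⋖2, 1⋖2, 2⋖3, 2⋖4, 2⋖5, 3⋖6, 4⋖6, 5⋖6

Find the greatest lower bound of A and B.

Common predecessors of 4,5: {0,1,2}
  0 ≤ 2
  1 ≤ 2
  2 ≤ 2
glb = 2

Answer: A∧B = 2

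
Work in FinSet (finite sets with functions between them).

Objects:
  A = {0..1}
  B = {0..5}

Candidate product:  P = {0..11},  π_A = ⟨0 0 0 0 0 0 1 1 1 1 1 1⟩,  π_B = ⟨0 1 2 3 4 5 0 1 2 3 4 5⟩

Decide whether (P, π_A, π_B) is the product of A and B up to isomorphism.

|A|·|B| = 2·6 = 12;  |P| = 12
Check the pairing map k ↦ (π_A(k), π_B(k)):
  0 -> (0,0)
  1 -> (0,1)
  2 -> (0,2)
  3 -> (0,3)
  4 -> (0,4)
  5 -> (0,5)
  6 -> (1,0)
  7 -> (1,1)
  8 -> (1,2)
  9 -> (1,3)
  10 -> (1,4)
  11 -> (1,5)
distinct pairs in image: 12 / 12 needed
  → bijection onto A×B; projections well-typed.

Answer: VALID PRODUCT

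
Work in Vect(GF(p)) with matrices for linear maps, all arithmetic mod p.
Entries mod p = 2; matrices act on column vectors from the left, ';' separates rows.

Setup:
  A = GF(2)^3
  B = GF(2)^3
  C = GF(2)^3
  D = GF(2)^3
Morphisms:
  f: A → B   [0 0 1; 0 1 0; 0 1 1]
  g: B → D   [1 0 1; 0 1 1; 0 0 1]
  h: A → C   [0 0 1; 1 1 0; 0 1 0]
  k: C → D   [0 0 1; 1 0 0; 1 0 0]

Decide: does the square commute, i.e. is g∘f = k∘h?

Answer: DOES NOT COMMUTE

Derivation:
Path 1 = f;g:
  e0=⟨1,0,0⟩ f→⟨0,0,0⟩ g→⟨0,0,0⟩
  e1=⟨0,1,0⟩ f→⟨0,1,1⟩ g→⟨1,0,1⟩
  e2=⟨0,0,1⟩ f→⟨1,0,1⟩ g→⟨0,1,1⟩
  composite₁ = [0 1 0; 0 0 1; 0 1 1]
Path 2 = h;k:
  e0=⟨1,0,0⟩ h→⟨0,1,0⟩ k→⟨0,0,0⟩
  e1=⟨0,1,0⟩ h→⟨0,1,1⟩ k→⟨1,0,0⟩
  e2=⟨0,0,1⟩ h→⟨1,0,0⟩ k→⟨0,1,1⟩
  composite₂ = [0 1 0; 0 0 1; 0 0 1]
Equal? distinct morphisms ✗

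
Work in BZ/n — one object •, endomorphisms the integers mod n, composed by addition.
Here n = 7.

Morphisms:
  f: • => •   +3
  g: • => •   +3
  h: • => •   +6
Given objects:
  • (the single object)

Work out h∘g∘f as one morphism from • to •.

Answer: +5

Derivation:
  0 +3≡3 +3≡6 +6≡5  (mod 7)
result: +5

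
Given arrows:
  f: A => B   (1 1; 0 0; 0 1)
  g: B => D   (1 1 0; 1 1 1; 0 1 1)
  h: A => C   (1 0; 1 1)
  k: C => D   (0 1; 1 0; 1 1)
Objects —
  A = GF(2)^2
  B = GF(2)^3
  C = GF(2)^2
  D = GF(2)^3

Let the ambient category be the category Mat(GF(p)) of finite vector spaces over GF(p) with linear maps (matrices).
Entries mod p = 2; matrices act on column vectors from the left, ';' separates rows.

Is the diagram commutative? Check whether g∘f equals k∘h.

Answer: COMMUTES

Derivation:
Along f;g (path 1):
  e0=⟨1,0⟩ f=>⟨1,0,0⟩ g=>⟨1,1,0⟩
  e1=⟨0,1⟩ f=>⟨1,0,1⟩ g=>⟨1,0,1⟩
  composite₁ = (1 1; 1 0; 0 1)
Along h;k (path 2):
  e0=⟨1,0⟩ h=>⟨1,1⟩ k=>⟨1,1,0⟩
  e1=⟨0,1⟩ h=>⟨0,1⟩ k=>⟨1,0,1⟩
  composite₂ = (1 1; 1 0; 0 1)
Equal? YES — commutes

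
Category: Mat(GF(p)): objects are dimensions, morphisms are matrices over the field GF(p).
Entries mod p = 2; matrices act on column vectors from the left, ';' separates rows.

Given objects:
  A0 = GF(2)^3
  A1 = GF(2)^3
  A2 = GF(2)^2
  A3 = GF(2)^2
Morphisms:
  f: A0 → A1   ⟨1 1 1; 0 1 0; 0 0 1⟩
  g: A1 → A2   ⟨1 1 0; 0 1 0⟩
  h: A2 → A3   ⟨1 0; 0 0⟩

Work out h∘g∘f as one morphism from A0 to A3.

Answer: ⟨1 0 1; 0 0 0⟩

Work:
  e0=[1,0,0] f→[1,0,0] g→[1,0] h→[1,0]
  e1=[0,1,0] f→[1,1,0] g→[0,1] h→[0,0]
  e2=[0,0,1] f→[1,0,1] g→[1,0] h→[1,0]
⟦path⟧: ⟨1 0 1; 0 0 0⟩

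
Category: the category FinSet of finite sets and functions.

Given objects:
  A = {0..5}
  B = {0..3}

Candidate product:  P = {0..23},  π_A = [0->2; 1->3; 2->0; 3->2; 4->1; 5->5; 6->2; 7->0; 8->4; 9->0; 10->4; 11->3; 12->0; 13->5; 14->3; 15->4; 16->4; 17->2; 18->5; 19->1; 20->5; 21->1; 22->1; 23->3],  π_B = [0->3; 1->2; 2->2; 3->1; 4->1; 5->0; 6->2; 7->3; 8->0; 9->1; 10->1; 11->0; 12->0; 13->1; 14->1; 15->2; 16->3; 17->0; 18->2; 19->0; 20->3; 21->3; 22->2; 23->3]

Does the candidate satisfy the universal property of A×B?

|A|·|B| = 6·4 = 24;  |P| = 24
Check the pairing map k ↦ (π_A(k), π_B(k)):
  0 -> (2,3)
  1 -> (3,2)
  2 -> (0,2)
  3 -> (2,1)
  4 -> (1,1)
  5 -> (5,0)
  6 -> (2,2)
  7 -> (0,3)
  8 -> (4,0)
  9 -> (0,1)
  10 -> (4,1)
  11 -> (3,0)
  12 -> (0,0)
  13 -> (5,1)
  14 -> (3,1)
  15 -> (4,2)
  16 -> (4,3)
  17 -> (2,0)
  18 -> (5,2)
  19 -> (1,0)
  20 -> (5,3)
  21 -> (1,3)
  22 -> (1,2)
  23 -> (3,3)
distinct pairs in image: 24 / 24 needed
  → bijection onto A×B; projections well-typed.

Answer: VALID PRODUCT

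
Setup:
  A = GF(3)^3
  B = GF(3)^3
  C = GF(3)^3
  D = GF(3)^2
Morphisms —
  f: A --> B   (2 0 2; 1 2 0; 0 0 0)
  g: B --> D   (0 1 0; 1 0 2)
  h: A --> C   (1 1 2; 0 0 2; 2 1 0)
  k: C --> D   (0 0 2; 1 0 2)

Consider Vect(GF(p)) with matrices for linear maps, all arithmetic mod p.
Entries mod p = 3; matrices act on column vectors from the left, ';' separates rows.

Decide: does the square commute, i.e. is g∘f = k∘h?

Answer: COMMUTES

Work:
1) trace f;g:
  e0=⟨1,0,0⟩ f-->⟨2,1,0⟩ g-->⟨1,2⟩
  e1=⟨0,1,0⟩ f-->⟨0,2,0⟩ g-->⟨2,0⟩
  e2=⟨0,0,1⟩ f-->⟨2,0,0⟩ g-->⟨0,2⟩
  ⟦path⟧₁ = (1 2 0; 2 0 2)
2) trace h;k:
  e0=⟨1,0,0⟩ h-->⟨1,0,2⟩ k-->⟨1,2⟩
  e1=⟨0,1,0⟩ h-->⟨1,0,1⟩ k-->⟨2,0⟩
  e2=⟨0,0,1⟩ h-->⟨2,2,0⟩ k-->⟨0,2⟩
  ⟦path⟧₂ = (1 2 0; 2 0 2)
Equal? YES — commutes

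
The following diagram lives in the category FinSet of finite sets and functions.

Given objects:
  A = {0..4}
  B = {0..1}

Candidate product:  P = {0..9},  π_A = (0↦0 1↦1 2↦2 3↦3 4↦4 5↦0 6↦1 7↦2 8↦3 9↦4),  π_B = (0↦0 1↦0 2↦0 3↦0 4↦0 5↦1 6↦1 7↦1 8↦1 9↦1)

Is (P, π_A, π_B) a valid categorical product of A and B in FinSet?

Answer: VALID PRODUCT

Derivation:
|A|·|B| = 5·2 = 10;  |P| = 10
Check the pairing map k ↦ (π_A(k), π_B(k)):
  0 ↦ (0,0)
  1 ↦ (1,0)
  2 ↦ (2,0)
  3 ↦ (3,0)
  4 ↦ (4,0)
  5 ↦ (0,1)
  6 ↦ (1,1)
  7 ↦ (2,1)
  8 ↦ (3,1)
  9 ↦ (4,1)
distinct pairs in image: 10 / 10 needed
  → bijection onto A×B; projections well-typed.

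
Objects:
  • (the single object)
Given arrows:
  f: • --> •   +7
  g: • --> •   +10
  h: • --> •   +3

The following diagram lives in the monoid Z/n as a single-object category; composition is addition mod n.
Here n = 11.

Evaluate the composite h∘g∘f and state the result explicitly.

Answer: +9

Work:
  0 +7≡7 +10≡6 +3≡9  (mod 11)
composite: +9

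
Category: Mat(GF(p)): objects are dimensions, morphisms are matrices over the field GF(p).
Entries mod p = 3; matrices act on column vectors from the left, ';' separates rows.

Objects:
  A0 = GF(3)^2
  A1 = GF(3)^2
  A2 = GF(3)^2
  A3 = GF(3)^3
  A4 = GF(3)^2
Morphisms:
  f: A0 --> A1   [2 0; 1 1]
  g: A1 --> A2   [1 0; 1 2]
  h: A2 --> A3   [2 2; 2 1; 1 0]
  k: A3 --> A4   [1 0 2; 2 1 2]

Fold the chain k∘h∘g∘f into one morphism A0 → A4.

  e0=⟨1,0⟩ f-->⟨2,1⟩ g-->⟨2,1⟩ h-->⟨0,2,2⟩ k-->⟨1,0⟩
  e1=⟨0,1⟩ f-->⟨0,1⟩ g-->⟨0,2⟩ h-->⟨1,2,0⟩ k-->⟨1,1⟩
composite: [1 1; 0 1]

Answer: [1 1; 0 1]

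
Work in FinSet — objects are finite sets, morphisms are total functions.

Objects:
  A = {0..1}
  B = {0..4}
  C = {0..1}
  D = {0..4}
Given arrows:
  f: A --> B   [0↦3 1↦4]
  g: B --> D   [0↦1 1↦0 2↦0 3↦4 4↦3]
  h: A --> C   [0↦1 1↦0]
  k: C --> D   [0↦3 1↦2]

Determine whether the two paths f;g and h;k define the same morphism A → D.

Along f;g (path 1):
  0 f-->3 g-->4
  1 f-->4 g-->3
  ⟦path⟧₁ = [0↦4 1↦3]
Along h;k (path 2):
  0 h-->1 k-->2
  1 h-->0 k-->3
  ⟦path⟧₂ = [0↦2 1↦3]
Equal? distinct morphisms ✗

Answer: DOES NOT COMMUTE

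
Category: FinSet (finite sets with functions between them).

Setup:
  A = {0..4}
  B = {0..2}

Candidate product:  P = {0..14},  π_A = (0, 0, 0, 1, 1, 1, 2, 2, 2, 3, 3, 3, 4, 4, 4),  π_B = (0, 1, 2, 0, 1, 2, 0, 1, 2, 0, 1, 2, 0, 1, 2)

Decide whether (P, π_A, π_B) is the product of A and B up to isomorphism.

|A|·|B| = 5·3 = 15;  |P| = 15
Check the pairing map k ↦ (π_A(k), π_B(k)):
  0 ↦ (0,0)
  1 ↦ (0,1)
  2 ↦ (0,2)
  3 ↦ (1,0)
  4 ↦ (1,1)
  5 ↦ (1,2)
  6 ↦ (2,0)
  7 ↦ (2,1)
  8 ↦ (2,2)
  9 ↦ (3,0)
  10 ↦ (3,1)
  11 ↦ (3,2)
  12 ↦ (4,0)
  13 ↦ (4,1)
  14 ↦ (4,2)
distinct pairs in image: 15 / 15 needed
  → bijection onto A×B; projections well-typed.

Answer: VALID PRODUCT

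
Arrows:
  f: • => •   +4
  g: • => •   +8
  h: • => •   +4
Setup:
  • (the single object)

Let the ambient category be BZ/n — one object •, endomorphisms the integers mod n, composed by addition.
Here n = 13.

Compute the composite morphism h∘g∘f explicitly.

Answer: +3

Trace:
  0 +4≡4 +8≡12 +4≡3  (mod 13)
result: +3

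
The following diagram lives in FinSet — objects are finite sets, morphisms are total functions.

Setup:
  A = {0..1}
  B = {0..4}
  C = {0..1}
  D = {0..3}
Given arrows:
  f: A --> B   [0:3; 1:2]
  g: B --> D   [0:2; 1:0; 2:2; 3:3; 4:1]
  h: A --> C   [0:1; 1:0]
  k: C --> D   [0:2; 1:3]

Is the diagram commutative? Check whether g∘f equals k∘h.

1) trace f;g:
  0 f-->3 g-->3
  1 f-->2 g-->2
  result₁ = [0:3; 1:2]
2) trace h;k:
  0 h-->1 k-->3
  1 h-->0 k-->2
  result₂ = [0:3; 1:2]
Equal? equal; square commutes

Answer: COMMUTES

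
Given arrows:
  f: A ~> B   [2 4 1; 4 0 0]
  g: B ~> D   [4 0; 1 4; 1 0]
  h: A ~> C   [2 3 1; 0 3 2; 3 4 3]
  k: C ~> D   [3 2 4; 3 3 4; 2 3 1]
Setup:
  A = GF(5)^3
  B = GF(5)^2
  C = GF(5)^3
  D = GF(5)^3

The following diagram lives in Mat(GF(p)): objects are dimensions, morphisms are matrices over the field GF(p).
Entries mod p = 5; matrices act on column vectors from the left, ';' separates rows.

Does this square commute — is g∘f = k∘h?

Answer: COMMUTES

Work:
Along f;g (path 1):
  e0=[1,0,0] f~>[2,4] g~>[3,3,2]
  e1=[0,1,0] f~>[4,0] g~>[1,4,4]
  e2=[0,0,1] f~>[1,0] g~>[4,1,1]
  composite₁ = [3 1 4; 3 4 1; 2 4 1]
Along h;k (path 2):
  e0=[1,0,0] h~>[2,0,3] k~>[3,3,2]
  e1=[0,1,0] h~>[3,3,4] k~>[1,4,4]
  e2=[0,0,1] h~>[1,2,3] k~>[4,1,1]
  composite₂ = [3 1 4; 3 4 1; 2 4 1]
Equal? equal; square commutes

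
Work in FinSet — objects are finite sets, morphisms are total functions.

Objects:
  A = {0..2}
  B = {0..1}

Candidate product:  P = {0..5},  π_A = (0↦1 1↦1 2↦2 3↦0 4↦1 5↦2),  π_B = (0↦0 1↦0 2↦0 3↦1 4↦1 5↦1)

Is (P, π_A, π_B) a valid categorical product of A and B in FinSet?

|A|·|B| = 3·2 = 6;  |P| = 6
Check the pairing map k ↦ (π_A(k), π_B(k)):
  0 ↦ (1,0)
  1 ↦ (1,0)  ✗ repeats pair of k=0
  2 ↦ (2,0)
  3 ↦ (0,1)
  4 ↦ (1,1)
  5 ↦ (2,1)
distinct pairs in image: 5 / 6 needed
  → (1,0) hit at k=0 and k=1

Answer: NOT A VALID PRODUCT — duplicate pair at indices 1,0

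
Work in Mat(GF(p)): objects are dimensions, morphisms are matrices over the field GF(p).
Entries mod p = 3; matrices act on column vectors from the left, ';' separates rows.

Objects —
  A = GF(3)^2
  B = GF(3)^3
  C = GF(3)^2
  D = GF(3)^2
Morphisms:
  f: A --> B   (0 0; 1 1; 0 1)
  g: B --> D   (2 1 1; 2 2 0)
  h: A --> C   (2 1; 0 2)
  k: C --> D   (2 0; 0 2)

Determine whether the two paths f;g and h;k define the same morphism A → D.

Along f;g (path 1):
  e0=[1,0] f-->[0,1,0] g-->[1,2]
  e1=[0,1] f-->[0,1,1] g-->[2,2]
  composite₁ = (1 2; 2 2)
Along h;k (path 2):
  e0=[1,0] h-->[2,0] k-->[1,0]
  e1=[0,1] h-->[1,2] k-->[2,1]
  composite₂ = (1 2; 0 1)
Equal? differ; not commutative

Answer: DOES NOT COMMUTE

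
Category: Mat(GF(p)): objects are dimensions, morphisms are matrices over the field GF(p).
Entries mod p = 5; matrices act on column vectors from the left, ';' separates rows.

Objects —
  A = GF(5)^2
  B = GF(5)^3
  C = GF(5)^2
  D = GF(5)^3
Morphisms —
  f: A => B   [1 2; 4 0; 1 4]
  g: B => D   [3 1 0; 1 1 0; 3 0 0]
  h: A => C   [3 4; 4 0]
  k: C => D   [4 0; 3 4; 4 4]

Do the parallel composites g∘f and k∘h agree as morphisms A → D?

Answer: COMMUTES

Trace:
Along f;g (path 1):
  e0=⟨1,0⟩ f=>⟨1,4,1⟩ g=>⟨2,0,3⟩
  e1=⟨0,1⟩ f=>⟨2,0,4⟩ g=>⟨1,2,1⟩
  result₁ = [2 1; 0 2; 3 1]
Along h;k (path 2):
  e0=⟨1,0⟩ h=>⟨3,4⟩ k=>⟨2,0,3⟩
  e1=⟨0,1⟩ h=>⟨4,0⟩ k=>⟨1,2,1⟩
  result₂ = [2 1; 0 2; 3 1]
Equal? equal; square commutes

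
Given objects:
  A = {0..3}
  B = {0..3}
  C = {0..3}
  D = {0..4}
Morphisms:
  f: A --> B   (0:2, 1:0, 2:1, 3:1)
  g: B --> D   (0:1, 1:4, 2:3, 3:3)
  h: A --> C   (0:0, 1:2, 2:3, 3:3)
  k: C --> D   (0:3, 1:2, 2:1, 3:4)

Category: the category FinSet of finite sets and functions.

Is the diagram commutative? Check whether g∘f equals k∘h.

Answer: COMMUTES

Work:
1) trace f;g:
  0 f-->2 g-->3
  1 f-->0 g-->1
  2 f-->1 g-->4
  3 f-->1 g-->4
  ⟦path⟧₁ = (0:3, 1:1, 2:4, 3:4)
2) trace h;k:
  0 h-->0 k-->3
  1 h-->2 k-->1
  2 h-->3 k-->4
  3 h-->3 k-->4
  ⟦path⟧₂ = (0:3, 1:1, 2:4, 3:4)
Equal? YES — commutes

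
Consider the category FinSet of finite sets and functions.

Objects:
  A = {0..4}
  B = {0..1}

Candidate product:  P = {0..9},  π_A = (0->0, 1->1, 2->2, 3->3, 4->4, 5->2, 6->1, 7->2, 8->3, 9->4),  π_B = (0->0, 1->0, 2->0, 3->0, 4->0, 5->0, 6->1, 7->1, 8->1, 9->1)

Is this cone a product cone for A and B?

Answer: NOT A VALID PRODUCT — duplicate pair at indices 2,5

Work:
|A|·|B| = 5·2 = 10;  |P| = 10
Check the pairing map k ↦ (π_A(k), π_B(k)):
  0 -> (0,0)
  1 -> (1,0)
  2 -> (2,0)
  3 -> (3,0)
  4 -> (4,0)
  5 -> (2,0)  ✗ repeats pair of k=2
  6 -> (1,1)
  7 -> (2,1)
  8 -> (3,1)
  9 -> (4,1)
distinct pairs in image: 9 / 10 needed
  → (2,0) hit at k=2 and k=5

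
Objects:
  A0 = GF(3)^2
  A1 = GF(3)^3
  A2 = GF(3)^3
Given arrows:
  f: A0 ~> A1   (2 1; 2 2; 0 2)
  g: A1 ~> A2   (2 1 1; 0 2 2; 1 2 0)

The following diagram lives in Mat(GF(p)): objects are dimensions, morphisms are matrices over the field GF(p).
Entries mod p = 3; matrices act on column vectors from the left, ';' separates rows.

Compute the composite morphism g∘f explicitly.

  e0=⟨1,0⟩ f~>⟨2,2,0⟩ g~>⟨0,1,0⟩
  e1=⟨0,1⟩ f~>⟨1,2,2⟩ g~>⟨0,2,2⟩
result: (0 0; 1 2; 0 2)

Answer: (0 0; 1 2; 0 2)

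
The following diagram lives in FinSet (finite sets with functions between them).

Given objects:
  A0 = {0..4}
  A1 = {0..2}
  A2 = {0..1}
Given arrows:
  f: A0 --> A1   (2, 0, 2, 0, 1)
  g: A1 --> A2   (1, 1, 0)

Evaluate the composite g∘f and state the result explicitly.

  0 f-->2 g-->0
  1 f-->0 g-->1
  2 f-->2 g-->0
  3 f-->0 g-->1
  4 f-->1 g-->1
composite: (0, 1, 0, 1, 1)

Answer: (0, 1, 0, 1, 1)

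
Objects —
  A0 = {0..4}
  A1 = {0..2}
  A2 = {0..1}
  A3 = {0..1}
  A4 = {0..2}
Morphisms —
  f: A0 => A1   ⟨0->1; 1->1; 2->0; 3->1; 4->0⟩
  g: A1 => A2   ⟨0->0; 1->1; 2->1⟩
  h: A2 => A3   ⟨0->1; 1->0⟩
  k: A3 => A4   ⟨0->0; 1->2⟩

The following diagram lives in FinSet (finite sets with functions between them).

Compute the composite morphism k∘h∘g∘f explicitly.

Answer: ⟨0->0; 1->0; 2->2; 3->0; 4->2⟩

Work:
  0 f=>1 g=>1 h=>0 k=>0
  1 f=>1 g=>1 h=>0 k=>0
  2 f=>0 g=>0 h=>1 k=>2
  3 f=>1 g=>1 h=>0 k=>0
  4 f=>0 g=>0 h=>1 k=>2
result: ⟨0->0; 1->0; 2->2; 3->0; 4->2⟩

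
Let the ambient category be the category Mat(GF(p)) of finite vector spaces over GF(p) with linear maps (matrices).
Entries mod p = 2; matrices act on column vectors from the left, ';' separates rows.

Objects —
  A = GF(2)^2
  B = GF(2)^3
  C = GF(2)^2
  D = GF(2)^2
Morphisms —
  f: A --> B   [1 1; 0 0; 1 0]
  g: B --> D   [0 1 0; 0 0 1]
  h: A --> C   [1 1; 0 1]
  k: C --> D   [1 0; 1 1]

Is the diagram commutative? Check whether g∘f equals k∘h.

Answer: DOES NOT COMMUTE

Trace:
Path 1 = f;g:
  e0=(1,0) f-->(1,0,1) g-->(0,1)
  e1=(0,1) f-->(1,0,0) g-->(0,0)
  composite₁ = [0 0; 1 0]
Path 2 = h;k:
  e0=(1,0) h-->(1,0) k-->(1,1)
  e1=(0,1) h-->(1,1) k-->(1,0)
  composite₂ = [1 1; 1 0]
Equal? differ; not commutative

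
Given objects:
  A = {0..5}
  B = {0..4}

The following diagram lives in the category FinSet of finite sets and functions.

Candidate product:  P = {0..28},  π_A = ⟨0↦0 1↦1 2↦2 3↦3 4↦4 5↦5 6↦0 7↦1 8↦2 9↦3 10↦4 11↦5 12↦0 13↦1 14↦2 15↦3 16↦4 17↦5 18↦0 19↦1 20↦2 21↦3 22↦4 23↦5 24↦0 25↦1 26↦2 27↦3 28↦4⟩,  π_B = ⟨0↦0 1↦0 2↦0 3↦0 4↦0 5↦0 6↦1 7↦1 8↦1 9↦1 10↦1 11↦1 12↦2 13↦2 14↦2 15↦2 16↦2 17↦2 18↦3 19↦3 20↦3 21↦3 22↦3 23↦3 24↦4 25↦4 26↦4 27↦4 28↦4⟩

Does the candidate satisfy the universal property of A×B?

Answer: NOT A VALID PRODUCT — |P|=29 ≠ |A|·|B|=30

Derivation:
|A|·|B| = 6·5 = 30;  |P| = 29
  → cardinalities differ; no bijection possible.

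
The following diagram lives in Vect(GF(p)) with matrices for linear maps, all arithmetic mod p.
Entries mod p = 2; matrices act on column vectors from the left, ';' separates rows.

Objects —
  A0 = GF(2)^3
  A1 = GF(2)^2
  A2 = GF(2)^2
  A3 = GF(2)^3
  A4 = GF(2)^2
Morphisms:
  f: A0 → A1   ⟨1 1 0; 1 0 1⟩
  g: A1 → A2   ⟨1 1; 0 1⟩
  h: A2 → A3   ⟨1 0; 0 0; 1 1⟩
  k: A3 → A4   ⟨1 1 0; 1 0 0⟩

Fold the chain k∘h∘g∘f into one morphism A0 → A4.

Answer: ⟨0 1 1; 0 1 1⟩

Trace:
  e0=(1,0,0) f→(1,1) g→(0,1) h→(0,0,1) k→(0,0)
  e1=(0,1,0) f→(1,0) g→(1,0) h→(1,0,1) k→(1,1)
  e2=(0,0,1) f→(0,1) g→(1,1) h→(1,0,0) k→(1,1)
result: ⟨0 1 1; 0 1 1⟩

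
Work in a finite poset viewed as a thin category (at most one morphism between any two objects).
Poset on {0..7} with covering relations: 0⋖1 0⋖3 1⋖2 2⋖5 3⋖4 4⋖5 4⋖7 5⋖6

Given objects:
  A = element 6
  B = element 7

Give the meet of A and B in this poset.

Common predecessors of 6,7: {0,3,4}
  0 ≤ 4
  3 ≤ 4
  4 ≤ 4
glb = 4

Answer: A∧B = 4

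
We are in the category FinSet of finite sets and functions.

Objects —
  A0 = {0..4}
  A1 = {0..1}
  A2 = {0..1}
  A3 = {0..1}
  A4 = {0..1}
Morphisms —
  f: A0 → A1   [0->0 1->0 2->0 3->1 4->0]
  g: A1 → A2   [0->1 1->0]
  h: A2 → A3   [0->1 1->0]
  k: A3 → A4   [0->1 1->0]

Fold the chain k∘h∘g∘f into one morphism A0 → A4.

  0 f→0 g→1 h→0 k→1
  1 f→0 g→1 h→0 k→1
  2 f→0 g→1 h→0 k→1
  3 f→1 g→0 h→1 k→0
  4 f→0 g→1 h→0 k→1
⟦path⟧: [0->1 1->1 2->1 3->0 4->1]

Answer: [0->1 1->1 2->1 3->0 4->1]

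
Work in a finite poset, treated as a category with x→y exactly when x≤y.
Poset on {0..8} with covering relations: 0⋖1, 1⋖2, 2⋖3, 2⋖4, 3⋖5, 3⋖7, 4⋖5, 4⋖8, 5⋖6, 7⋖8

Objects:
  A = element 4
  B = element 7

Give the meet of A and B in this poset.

Answer: A∧B = 2

Trace:
{x : x≤A ∧ x≤B} = {0,1,2}  (A=4, B=7)
  0 ≤ 2
  1 ≤ 2
  2 ≤ 2
glb = 2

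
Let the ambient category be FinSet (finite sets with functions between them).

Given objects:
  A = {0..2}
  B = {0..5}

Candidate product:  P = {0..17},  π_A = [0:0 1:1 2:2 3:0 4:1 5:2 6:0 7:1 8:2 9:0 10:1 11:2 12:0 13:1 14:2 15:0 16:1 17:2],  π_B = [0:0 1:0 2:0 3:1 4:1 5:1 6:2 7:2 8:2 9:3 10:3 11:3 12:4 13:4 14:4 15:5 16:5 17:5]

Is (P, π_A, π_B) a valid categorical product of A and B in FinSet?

|A|·|B| = 3·6 = 18;  |P| = 18
Check the pairing map k ↦ (π_A(k), π_B(k)):
  0 : (0,0)
  1 : (1,0)
  2 : (2,0)
  3 : (0,1)
  4 : (1,1)
  5 : (2,1)
  6 : (0,2)
  7 : (1,2)
  8 : (2,2)
  9 : (0,3)
  10 : (1,3)
  11 : (2,3)
  12 : (0,4)
  13 : (1,4)
  14 : (2,4)
  15 : (0,5)
  16 : (1,5)
  17 : (2,5)
distinct pairs in image: 18 / 18 needed
  → bijection onto A×B; projections well-typed.

Answer: VALID PRODUCT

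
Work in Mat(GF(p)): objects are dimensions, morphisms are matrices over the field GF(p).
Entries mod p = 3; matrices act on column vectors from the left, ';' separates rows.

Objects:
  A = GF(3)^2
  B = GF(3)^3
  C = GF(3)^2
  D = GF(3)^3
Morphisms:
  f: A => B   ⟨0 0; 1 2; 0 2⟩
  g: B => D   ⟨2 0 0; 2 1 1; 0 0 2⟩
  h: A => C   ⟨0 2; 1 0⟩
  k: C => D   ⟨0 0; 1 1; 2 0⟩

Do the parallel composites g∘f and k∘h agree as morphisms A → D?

Answer: DOES NOT COMMUTE

Trace:
Along f;g (path 1):
  e0=⟨1,0⟩ f=>⟨0,1,0⟩ g=>⟨0,1,0⟩
  e1=⟨0,1⟩ f=>⟨0,2,2⟩ g=>⟨0,1,1⟩
  ⟦path⟧₁ = ⟨0 0; 1 1; 0 1⟩
Along h;k (path 2):
  e0=⟨1,0⟩ h=>⟨0,1⟩ k=>⟨0,1,0⟩
  e1=⟨0,1⟩ h=>⟨2,0⟩ k=>⟨0,2,1⟩
  ⟦path⟧₂ = ⟨0 0; 1 2; 0 1⟩
Equal? NO — does not commute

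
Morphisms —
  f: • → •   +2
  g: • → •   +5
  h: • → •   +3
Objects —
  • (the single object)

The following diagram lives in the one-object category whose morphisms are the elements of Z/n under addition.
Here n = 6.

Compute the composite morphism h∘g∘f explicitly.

Answer: +4

Trace:
  0 +2≡2 +5≡1 +3≡4  (mod 6)
composite: +4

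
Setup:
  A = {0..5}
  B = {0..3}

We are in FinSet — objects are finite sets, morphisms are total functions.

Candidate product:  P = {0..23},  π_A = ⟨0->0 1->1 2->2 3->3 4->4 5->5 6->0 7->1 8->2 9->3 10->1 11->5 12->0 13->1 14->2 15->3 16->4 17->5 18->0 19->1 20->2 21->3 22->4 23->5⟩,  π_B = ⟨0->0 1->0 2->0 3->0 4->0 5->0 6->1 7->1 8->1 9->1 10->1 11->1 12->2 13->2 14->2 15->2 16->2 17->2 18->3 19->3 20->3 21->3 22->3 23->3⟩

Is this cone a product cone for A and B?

|A|·|B| = 6·4 = 24;  |P| = 24
Check the pairing map k ↦ (π_A(k), π_B(k)):
  0 -> (0,0)
  1 -> (1,0)
  2 -> (2,0)
  3 -> (3,0)
  4 -> (4,0)
  5 -> (5,0)
  6 -> (0,1)
  7 -> (1,1)
  8 -> (2,1)
  9 -> (3,1)
  10 -> (1,1)  ✗ repeats pair of k=7
  11 -> (5,1)
  12 -> (0,2)
  13 -> (1,2)
  14 -> (2,2)
  15 -> (3,2)
  16 -> (4,2)
  17 -> (5,2)
  18 -> (0,3)
  19 -> (1,3)
  20 -> (2,3)
  21 -> (3,3)
  22 -> (4,3)
  23 -> (5,3)
distinct pairs in image: 23 / 24 needed
  → (1,1) hit at k=7 and k=10

Answer: NOT A VALID PRODUCT — duplicate pair at indices 7,10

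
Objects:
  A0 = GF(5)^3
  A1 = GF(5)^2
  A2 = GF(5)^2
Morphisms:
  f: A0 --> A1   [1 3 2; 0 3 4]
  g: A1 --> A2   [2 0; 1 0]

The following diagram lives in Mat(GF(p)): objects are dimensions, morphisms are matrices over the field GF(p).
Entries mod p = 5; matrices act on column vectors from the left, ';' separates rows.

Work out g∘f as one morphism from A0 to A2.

Answer: [2 1 4; 1 3 2]

Trace:
  e0=⟨1,0,0⟩ f-->⟨1,0⟩ g-->⟨2,1⟩
  e1=⟨0,1,0⟩ f-->⟨3,3⟩ g-->⟨1,3⟩
  e2=⟨0,0,1⟩ f-->⟨2,4⟩ g-->⟨4,2⟩
result: [2 1 4; 1 3 2]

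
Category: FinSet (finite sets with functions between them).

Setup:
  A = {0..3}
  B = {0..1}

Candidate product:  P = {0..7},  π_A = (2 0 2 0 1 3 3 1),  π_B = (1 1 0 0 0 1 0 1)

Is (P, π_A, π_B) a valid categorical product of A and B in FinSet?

Answer: VALID PRODUCT

Work:
|A|·|B| = 4·2 = 8;  |P| = 8
Check the pairing map k ↦ (π_A(k), π_B(k)):
  0 ↦ (2,1)
  1 ↦ (0,1)
  2 ↦ (2,0)
  3 ↦ (0,0)
  4 ↦ (1,0)
  5 ↦ (3,1)
  6 ↦ (3,0)
  7 ↦ (1,1)
distinct pairs in image: 8 / 8 needed
  → bijection onto A×B; projections well-typed.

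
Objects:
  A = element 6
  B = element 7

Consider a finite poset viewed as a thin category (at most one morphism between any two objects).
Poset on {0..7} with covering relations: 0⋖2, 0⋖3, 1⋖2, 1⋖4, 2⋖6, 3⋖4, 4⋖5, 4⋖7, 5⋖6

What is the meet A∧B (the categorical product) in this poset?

Common predecessors of 6,7: {0,1,3,4}
  0 <= 4
  1 <= 4
  3 <= 4
  4 <= 4
glb = 4

Answer: A∧B = 4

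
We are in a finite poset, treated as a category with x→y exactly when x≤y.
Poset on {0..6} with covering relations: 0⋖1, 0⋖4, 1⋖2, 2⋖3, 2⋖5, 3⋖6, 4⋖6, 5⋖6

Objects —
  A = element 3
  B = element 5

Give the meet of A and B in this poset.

Lower bounds of A=3 and B=5: {0,1,2}
  0 ≤ 2
  1 ≤ 2
  2 ≤ 2
glb = 2

Answer: A∧B = 2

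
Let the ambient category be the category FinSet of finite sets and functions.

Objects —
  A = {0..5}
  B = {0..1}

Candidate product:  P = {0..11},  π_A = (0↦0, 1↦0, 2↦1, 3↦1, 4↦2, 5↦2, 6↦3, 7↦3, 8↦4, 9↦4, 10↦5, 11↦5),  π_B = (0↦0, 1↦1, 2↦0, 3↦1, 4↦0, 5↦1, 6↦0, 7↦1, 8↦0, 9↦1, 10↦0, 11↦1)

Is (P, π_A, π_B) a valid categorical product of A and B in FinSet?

|A|·|B| = 6·2 = 12;  |P| = 12
Check the pairing map k ↦ (π_A(k), π_B(k)):
  0 ↦ (0,0)
  1 ↦ (0,1)
  2 ↦ (1,0)
  3 ↦ (1,1)
  4 ↦ (2,0)
  5 ↦ (2,1)
  6 ↦ (3,0)
  7 ↦ (3,1)
  8 ↦ (4,0)
  9 ↦ (4,1)
  10 ↦ (5,0)
  11 ↦ (5,1)
distinct pairs in image: 12 / 12 needed
  → bijection onto A×B; projections well-typed.

Answer: VALID PRODUCT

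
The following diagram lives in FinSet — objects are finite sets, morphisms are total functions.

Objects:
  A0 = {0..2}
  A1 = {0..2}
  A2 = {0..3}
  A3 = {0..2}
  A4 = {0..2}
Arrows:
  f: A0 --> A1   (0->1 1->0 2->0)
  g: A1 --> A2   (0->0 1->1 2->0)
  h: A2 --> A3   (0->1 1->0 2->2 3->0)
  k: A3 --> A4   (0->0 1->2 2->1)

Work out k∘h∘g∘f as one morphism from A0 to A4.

Answer: (0->0 1->2 2->2)

Trace:
  0 f-->1 g-->1 h-->0 k-->0
  1 f-->0 g-->0 h-->1 k-->2
  2 f-->0 g-->0 h-->1 k-->2
⟦path⟧: (0->0 1->2 2->2)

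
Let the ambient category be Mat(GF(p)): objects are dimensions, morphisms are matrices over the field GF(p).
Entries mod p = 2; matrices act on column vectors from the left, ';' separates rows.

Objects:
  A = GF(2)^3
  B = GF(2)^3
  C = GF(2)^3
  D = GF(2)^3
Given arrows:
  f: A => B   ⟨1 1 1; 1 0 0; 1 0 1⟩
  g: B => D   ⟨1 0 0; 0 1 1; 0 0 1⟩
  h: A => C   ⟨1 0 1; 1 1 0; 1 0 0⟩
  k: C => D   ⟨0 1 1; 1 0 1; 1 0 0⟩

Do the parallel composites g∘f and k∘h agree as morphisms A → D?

Answer: DOES NOT COMMUTE

Work:
1) trace f;g:
  e0=⟨1,0,0⟩ f=>⟨1,1,1⟩ g=>⟨1,0,1⟩
  e1=⟨0,1,0⟩ f=>⟨1,0,0⟩ g=>⟨1,0,0⟩
  e2=⟨0,0,1⟩ f=>⟨1,0,1⟩ g=>⟨1,1,1⟩
  result₁ = ⟨1 1 1; 0 0 1; 1 0 1⟩
2) trace h;k:
  e0=⟨1,0,0⟩ h=>⟨1,1,1⟩ k=>⟨0,0,1⟩
  e1=⟨0,1,0⟩ h=>⟨0,1,0⟩ k=>⟨1,0,0⟩
  e2=⟨0,0,1⟩ h=>⟨1,0,0⟩ k=>⟨0,1,1⟩
  result₂ = ⟨0 1 0; 0 0 1; 1 0 1⟩
Equal? NO — does not commute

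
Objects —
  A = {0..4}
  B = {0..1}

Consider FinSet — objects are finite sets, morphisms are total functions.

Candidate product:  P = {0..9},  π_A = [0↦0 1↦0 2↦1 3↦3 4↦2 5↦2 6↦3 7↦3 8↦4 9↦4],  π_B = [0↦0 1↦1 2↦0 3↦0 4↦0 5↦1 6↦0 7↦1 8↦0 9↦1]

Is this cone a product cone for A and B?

|A|·|B| = 5·2 = 10;  |P| = 10
Check the pairing map k ↦ (π_A(k), π_B(k)):
  0 ↦ (0,0)
  1 ↦ (0,1)
  2 ↦ (1,0)
  3 ↦ (3,0)
  4 ↦ (2,0)
  5 ↦ (2,1)
  6 ↦ (3,0)  ✗ repeats pair of k=3
  7 ↦ (3,1)
  8 ↦ (4,0)
  9 ↦ (4,1)
distinct pairs in image: 9 / 10 needed
  → (3,0) hit at k=3 and k=6

Answer: NOT A VALID PRODUCT — duplicate pair at indices 6,3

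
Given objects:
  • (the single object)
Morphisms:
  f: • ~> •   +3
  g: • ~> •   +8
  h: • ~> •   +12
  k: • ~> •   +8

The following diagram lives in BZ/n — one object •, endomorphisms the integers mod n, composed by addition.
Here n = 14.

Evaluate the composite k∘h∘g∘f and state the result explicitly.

  0 +3≡3 +8≡11 +12≡9 +8≡3  (mod 14)
⟦path⟧: +3

Answer: +3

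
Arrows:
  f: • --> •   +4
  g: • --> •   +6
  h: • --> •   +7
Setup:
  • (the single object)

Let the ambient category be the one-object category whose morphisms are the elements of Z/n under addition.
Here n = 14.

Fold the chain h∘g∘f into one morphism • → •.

Answer: +3

Trace:
  0 +4≡4 +6≡10 +7≡3  (mod 14)
⟦path⟧: +3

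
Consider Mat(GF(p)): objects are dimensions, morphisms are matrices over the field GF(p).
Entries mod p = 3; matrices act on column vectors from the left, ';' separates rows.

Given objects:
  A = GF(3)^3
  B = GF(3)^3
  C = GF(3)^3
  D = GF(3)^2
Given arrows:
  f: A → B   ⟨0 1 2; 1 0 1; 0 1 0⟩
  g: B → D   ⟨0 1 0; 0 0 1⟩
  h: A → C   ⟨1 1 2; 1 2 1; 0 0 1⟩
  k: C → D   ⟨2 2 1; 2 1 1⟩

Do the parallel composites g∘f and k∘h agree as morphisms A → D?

Path 1 = f;g:
  e0=[1,0,0] f→[0,1,0] g→[1,0]
  e1=[0,1,0] f→[1,0,1] g→[0,1]
  e2=[0,0,1] f→[2,1,0] g→[1,0]
  result₁ = ⟨1 0 1; 0 1 0⟩
Path 2 = h;k:
  e0=[1,0,0] h→[1,1,0] k→[1,0]
  e1=[0,1,0] h→[1,2,0] k→[0,1]
  e2=[0,0,1] h→[2,1,1] k→[1,0]
  result₂ = ⟨1 0 1; 0 1 0⟩
Equal? YES — commutes

Answer: COMMUTES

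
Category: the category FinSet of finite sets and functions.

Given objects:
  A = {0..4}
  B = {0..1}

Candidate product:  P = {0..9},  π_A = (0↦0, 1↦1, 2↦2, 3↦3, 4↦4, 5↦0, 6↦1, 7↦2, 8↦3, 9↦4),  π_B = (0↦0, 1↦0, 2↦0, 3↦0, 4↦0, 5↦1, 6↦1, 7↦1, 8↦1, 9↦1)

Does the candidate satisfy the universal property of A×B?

Answer: VALID PRODUCT

Trace:
|A|·|B| = 5·2 = 10;  |P| = 10
Check the pairing map k ↦ (π_A(k), π_B(k)):
  0 ↦ (0,0)
  1 ↦ (1,0)
  2 ↦ (2,0)
  3 ↦ (3,0)
  4 ↦ (4,0)
  5 ↦ (0,1)
  6 ↦ (1,1)
  7 ↦ (2,1)
  8 ↦ (3,1)
  9 ↦ (4,1)
distinct pairs in image: 10 / 10 needed
  → bijection onto A×B; projections well-typed.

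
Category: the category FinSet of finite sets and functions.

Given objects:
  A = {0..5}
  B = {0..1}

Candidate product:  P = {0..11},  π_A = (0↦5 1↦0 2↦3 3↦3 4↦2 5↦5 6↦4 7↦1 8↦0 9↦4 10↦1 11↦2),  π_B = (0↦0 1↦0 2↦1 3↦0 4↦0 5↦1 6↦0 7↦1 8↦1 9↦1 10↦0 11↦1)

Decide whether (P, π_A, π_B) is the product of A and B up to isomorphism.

Answer: VALID PRODUCT

Work:
|A|·|B| = 6·2 = 12;  |P| = 12
Check the pairing map k ↦ (π_A(k), π_B(k)):
  0 ↦ (5,0)
  1 ↦ (0,0)
  2 ↦ (3,1)
  3 ↦ (3,0)
  4 ↦ (2,0)
  5 ↦ (5,1)
  6 ↦ (4,0)
  7 ↦ (1,1)
  8 ↦ (0,1)
  9 ↦ (4,1)
  10 ↦ (1,0)
  11 ↦ (2,1)
distinct pairs in image: 12 / 12 needed
  → bijection onto A×B; projections well-typed.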